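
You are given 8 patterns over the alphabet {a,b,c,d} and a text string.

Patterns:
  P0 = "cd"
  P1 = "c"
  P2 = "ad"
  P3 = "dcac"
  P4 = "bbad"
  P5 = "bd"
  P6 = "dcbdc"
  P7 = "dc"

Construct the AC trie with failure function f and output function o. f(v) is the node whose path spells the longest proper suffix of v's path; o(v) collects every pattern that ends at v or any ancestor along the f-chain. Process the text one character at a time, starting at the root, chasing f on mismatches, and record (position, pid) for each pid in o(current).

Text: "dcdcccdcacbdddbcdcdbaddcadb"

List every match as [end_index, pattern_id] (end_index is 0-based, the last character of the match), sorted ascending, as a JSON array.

Build automaton:
Trie (insert patterns):
  0='ε' goto a→3 b→9 c→1 d→5
  1='c' goto d→2  [P1 ends]
  2='cd' goto ·  [P0 ends]
  3='a' goto d→4
  4='ad' goto ·  [P2 ends]
  5='d' goto c→6
  6='dc' goto a→7 b→14  [P7 ends]
  7='dca' goto c→8
  8='dcac' goto ·  [P3 ends]
  9='b' goto b→10 d→13
  10='bb' goto a→11
  11='bba' goto d→12
  12='bbad' goto ·  [P4 ends]
  13='bd' goto ·  [P5 ends]
  14='dcb' goto d→15
  15='dcbd' goto c→16
  16='dcbdc' goto ·  [P6 ends]

BFS fail/out derivation:
  n1('c'): parent n0 fail=0; on 'c' 0 → fail=0;  out {1}∪∅={1}
  n3('a'): parent n0 fail=0; on 'a' 0 → fail=0;  out ∅∪∅=∅
  n5('d'): parent n0 fail=0; on 'd' 0 → fail=0;  out ∅∪∅=∅
  n9('b'): parent n0 fail=0; on 'b' 0 → fail=0;  out ∅∪∅=∅
  n2('cd'): parent n1 fail=0; on 'd' 0 → fail=5;  out {0}∪∅={0}
  n4('ad'): parent n3 fail=0; on 'd' 0 → fail=5;  out {2}∪∅={2}
  n6('dc'): parent n5 fail=0; on 'c' 0 → fail=1;  out {7}∪{1}={1,7}
  n10('bb'): parent n9 fail=0; on 'b' 0 → fail=9;  out ∅∪∅=∅
  n13('bd'): parent n9 fail=0; on 'd' 0 → fail=5;  out {5}∪∅={5}
  n7('dca'): parent n6 fail=1; on 'a' 1→0 → fail=3;  out ∅∪∅=∅
  n11('bba'): parent n10 fail=9; on 'a' 9→0 → fail=3;  out ∅∪∅=∅
  n14('dcb'): parent n6 fail=1; on 'b' 1→0 → fail=9;  out ∅∪∅=∅
  n8('dcac'): parent n7 fail=3; on 'c' 3→0 → fail=1;  out {3}∪{1}={1,3}
  n12('bbad'): parent n11 fail=3; on 'd' 3 → fail=4;  out {4}∪{2}={2,4}
  n15('dcbd'): parent n14 fail=9; on 'd' 9 → fail=13;  out ∅∪{5}={5}
  n16('dcbdc'): parent n15 fail=13; on 'c' 13→5 → fail=6;  out {6}∪{1,7}={1,6,7}

Run:
pos 0 'd': at 5
pos 1 'c': at 6  → match P1@[1:1],P7@[0:1]
pos 2 'd': at 2 (fail-walked)  → match P0@[1:2]
pos 3 'c': at 6 (fail-walked)  → match P1@[3:3],P7@[2:3]
pos 4 'c': at 1 (fail-walked)  → match P1@[4:4]
pos 5 'c': at 1 (fail-walked)  → match P1@[5:5]
pos 6 'd': at 2  → match P0@[5:6]
pos 7 'c': at 6 (fail-walked)  → match P1@[7:7],P7@[6:7]
pos 8 'a': at 7
pos 9 'c': at 8  → match P1@[9:9],P3@[6:9]
pos 10 'b': at 9 (fail-walked)
pos 11 'd': at 13  → match P5@[10:11]
pos 12 'd': at 5 (fail-walked)
pos 13 'd': at 5 (fail-walked)
pos 14 'b': at 9 (fail-walked)
pos 15 'c': at 1 (fail-walked)  → match P1@[15:15]
pos 16 'd': at 2  → match P0@[15:16]
pos 17 'c': at 6 (fail-walked)  → match P1@[17:17],P7@[16:17]
pos 18 'd': at 2 (fail-walked)  → match P0@[17:18]
pos 19 'b': at 9 (fail-walked)
pos 20 'a': at 3 (fail-walked)
pos 21 'd': at 4  → match P2@[20:21]
pos 22 'd': at 5 (fail-walked)
pos 23 'c': at 6  → match P1@[23:23],P7@[22:23]
pos 24 'a': at 7
pos 25 'd': at 4 (fail-walked)  → match P2@[24:25]
pos 26 'b': at 9 (fail-walked)

Matches: [[1,1],[1,7],[2,0],[3,1],[3,7],[4,1],[5,1],[6,0],[7,1],[7,7],[9,1],[9,3],[11,5],[15,1],[16,0],[17,1],[17,7],[18,0],[21,2],[23,1],[23,7],[25,2]]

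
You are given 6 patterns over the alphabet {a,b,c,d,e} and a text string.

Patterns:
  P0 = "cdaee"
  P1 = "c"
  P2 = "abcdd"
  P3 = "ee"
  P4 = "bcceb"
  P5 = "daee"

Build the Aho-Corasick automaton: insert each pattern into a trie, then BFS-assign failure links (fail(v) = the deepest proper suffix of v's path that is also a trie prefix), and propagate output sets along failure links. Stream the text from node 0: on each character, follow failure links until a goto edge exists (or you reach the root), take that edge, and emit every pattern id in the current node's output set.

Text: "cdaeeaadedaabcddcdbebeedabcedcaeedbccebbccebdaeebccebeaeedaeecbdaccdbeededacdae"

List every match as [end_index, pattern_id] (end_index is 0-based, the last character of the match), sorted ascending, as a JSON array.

Build:
Trie nodes:
  0='ε' goto a→6 b→13 c→1 d→18 e→11
  1='c' goto d→2  ←P1
  2='cd' goto a→3
  3='cda' goto e→4
  4='cdae' goto e→5
  5='cdaee' goto ·  ←P0
  6='a' goto b→7
  7='ab' goto c→8
  8='abc' goto d→9
  9='abcd' goto d→10
  10='abcdd' goto ·  ←P2
  11='e' goto e→12
  12='ee' goto ·  ←P3
  13='b' goto c→14
  14='bc' goto c→15
  15='bcc' goto e→16
  16='bcce' goto b→17
  17='bcceb' goto ·  ←P4
  18='d' goto a→19
  19='da' goto e→20
  20='dae' goto e→21
  21='daee' goto ·  ←P5

Failure links (BFS by depth):
  n1('c'): parent n0 fail=0; on 'c' 0 → fail=0;  out {1}∪∅={1}
  n6('a'): parent n0 fail=0; on 'a' 0 → fail=0;  out ∅∪∅=∅
  n11('e'): parent n0 fail=0; on 'e' 0 → fail=0;  out ∅∪∅=∅
  n13('b'): parent n0 fail=0; on 'b' 0 → fail=0;  out ∅∪∅=∅
  n18('d'): parent n0 fail=0; on 'd' 0 → fail=0;  out ∅∪∅=∅
  n2('cd'): parent n1 fail=0; on 'd' 0 → fail=18;  out ∅∪∅=∅
  n7('ab'): parent n6 fail=0; on 'b' 0 → fail=13;  out ∅∪∅=∅
  n12('ee'): parent n11 fail=0; on 'e' 0 → fail=11;  out {3}∪∅={3}
  n14('bc'): parent n13 fail=0; on 'c' 0 → fail=1;  out ∅∪{1}={1}
  n19('da'): parent n18 fail=0; on 'a' 0 → fail=6;  out ∅∪∅=∅
  n3('cda'): parent n2 fail=18; on 'a' 18 → fail=19;  out ∅∪∅=∅
  n8('abc'): parent n7 fail=13; on 'c' 13 → fail=14;  out ∅∪{1}={1}
  n15('bcc'): parent n14 fail=1; on 'c' 1→0 → fail=1;  out ∅∪{1}={1}
  n20('dae'): parent n19 fail=6; on 'e' 6→0 → fail=11;  out ∅∪∅=∅
  n4('cdae'): parent n3 fail=19; on 'e' 19 → fail=20;  out ∅∪∅=∅
  n9('abcd'): parent n8 fail=14; on 'd' 14→1 → fail=2;  out ∅∪∅=∅
  n16('bcce'): parent n15 fail=1; on 'e' 1→0 → fail=11;  out ∅∪∅=∅
  n21('daee'): parent n20 fail=11; on 'e' 11 → fail=12;  out {5}∪{3}={3,5}
  n5('cdaee'): parent n4 fail=20; on 'e' 20 → fail=21;  out {0}∪{3,5}={0,3,5}
  n10('abcdd'): parent n9 fail=2; on 'd' 2→18→0 → fail=18;  out {2}∪∅={2}
  n17('bcceb'): parent n16 fail=11; on 'b' 11→0 → fail=13;  out {4}∪∅={4}

Scan:
[0] read 'c'  n0⇒n1  → match P1@[0:0]
[1] read 'd'  n1⇒n2
[2] read 'a'  n2⇒n3
[3] read 'e'  n3⇒n4
[4] read 'e'  n4⇒n5  → match P0@[0:4],P3@[3:4],P5@[1:4]
[5] read 'a'  n5⇒n6 (via fail)
[6] read 'a'  n6⇒n6 (via fail)
[7] read 'd'  n6⇒n18 (via fail)
[8] read 'e'  n18⇒n11 (via fail)
[9] read 'd'  n11⇒n18 (via fail)
[10] read 'a'  n18⇒n19
[11] read 'a'  n19⇒n6 (via fail)
[12] read 'b'  n6⇒n7
[13] read 'c'  n7⇒n8  → match P1@[13:13]
[14] read 'd'  n8⇒n9
[15] read 'd'  n9⇒n10  → match P2@[11:15]
[16] read 'c'  n10⇒n1 (via fail)  → match P1@[16:16]
[17] read 'd'  n1⇒n2
[18] read 'b'  n2⇒n13 (via fail)
[19] read 'e'  n13⇒n11 (via fail)
[20] read 'b'  n11⇒n13 (via fail)
[21] read 'e'  n13⇒n11 (via fail)
[22] read 'e'  n11⇒n12  → match P3@[21:22]
[23] read 'd'  n12⇒n18 (via fail)
[24] read 'a'  n18⇒n19
[25] read 'b'  n19⇒n7 (via fail)
[26] read 'c'  n7⇒n8  → match P1@[26:26]
[27] read 'e'  n8⇒n11 (via fail)
[28] read 'd'  n11⇒n18 (via fail)
[29] read 'c'  n18⇒n1 (via fail)  → match P1@[29:29]
[30] read 'a'  n1⇒n6 (via fail)
[31] read 'e'  n6⇒n11 (via fail)
[32] read 'e'  n11⇒n12  → match P3@[31:32]
[33] read 'd'  n12⇒n18 (via fail)
[34] read 'b'  n18⇒n13 (via fail)
[35] read 'c'  n13⇒n14  → match P1@[35:35]
[36] read 'c'  n14⇒n15  → match P1@[36:36]
[37] read 'e'  n15⇒n16
[38] read 'b'  n16⇒n17  → match P4@[34:38]
[39] read 'b'  n17⇒n13 (via fail)
[40] read 'c'  n13⇒n14  → match P1@[40:40]
[41] read 'c'  n14⇒n15  → match P1@[41:41]
[42] read 'e'  n15⇒n16
[43] read 'b'  n16⇒n17  → match P4@[39:43]
[44] read 'd'  n17⇒n18 (via fail)
[45] read 'a'  n18⇒n19
[46] read 'e'  n19⇒n20
[47] read 'e'  n20⇒n21  → match P3@[46:47],P5@[44:47]
[48] read 'b'  n21⇒n13 (via fail)
[49] read 'c'  n13⇒n14  → match P1@[49:49]
[50] read 'c'  n14⇒n15  → match P1@[50:50]
[51] read 'e'  n15⇒n16
[52] read 'b'  n16⇒n17  → match P4@[48:52]
[53] read 'e'  n17⇒n11 (via fail)
[54] read 'a'  n11⇒n6 (via fail)
[55] read 'e'  n6⇒n11 (via fail)
[56] read 'e'  n11⇒n12  → match P3@[55:56]
[57] read 'd'  n12⇒n18 (via fail)
[58] read 'a'  n18⇒n19
[59] read 'e'  n19⇒n20
[60] read 'e'  n20⇒n21  → match P3@[59:60],P5@[57:60]
[61] read 'c'  n21⇒n1 (via fail)  → match P1@[61:61]
[62] read 'b'  n1⇒n13 (via fail)
[63] read 'd'  n13⇒n18 (via fail)
[64] read 'a'  n18⇒n19
[65] read 'c'  n19⇒n1 (via fail)  → match P1@[65:65]
[66] read 'c'  n1⇒n1 (via fail)  → match P1@[66:66]
[67] read 'd'  n1⇒n2
[68] read 'b'  n2⇒n13 (via fail)
[69] read 'e'  n13⇒n11 (via fail)
[70] read 'e'  n11⇒n12  → match P3@[69:70]
[71] read 'd'  n12⇒n18 (via fail)
[72] read 'e'  n18⇒n11 (via fail)
[73] read 'd'  n11⇒n18 (via fail)
[74] read 'a'  n18⇒n19
[75] read 'c'  n19⇒n1 (via fail)  → match P1@[75:75]
[76] read 'd'  n1⇒n2
[77] read 'a'  n2⇒n3
[78] read 'e'  n3⇒n4

Matches: [[0,1],[4,0],[4,3],[4,5],[13,1],[15,2],[16,1],[22,3],[26,1],[29,1],[32,3],[35,1],[36,1],[38,4],[40,1],[41,1],[43,4],[47,3],[47,5],[49,1],[50,1],[52,4],[56,3],[60,3],[60,5],[61,1],[65,1],[66,1],[70,3],[75,1]]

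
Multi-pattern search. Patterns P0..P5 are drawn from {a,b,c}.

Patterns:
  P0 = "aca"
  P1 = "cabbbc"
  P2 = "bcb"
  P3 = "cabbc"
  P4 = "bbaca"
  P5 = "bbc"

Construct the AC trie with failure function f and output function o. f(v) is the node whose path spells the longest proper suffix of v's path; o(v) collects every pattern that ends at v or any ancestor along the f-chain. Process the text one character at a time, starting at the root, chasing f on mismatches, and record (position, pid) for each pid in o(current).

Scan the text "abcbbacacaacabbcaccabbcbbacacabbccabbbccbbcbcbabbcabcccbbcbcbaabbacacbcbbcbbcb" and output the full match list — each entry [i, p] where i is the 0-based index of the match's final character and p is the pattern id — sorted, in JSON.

Build:
Trie nodes:
  n0 'ε': a→1 b→10 c→4
  n1 'a': c→2
  n2 'ac': a→3
  n3 'aca': ·  [P0 ends]
  n4 'c': a→5
  n5 'ca': b→6
  n6 'cab': b→7
  n7 'cabb': b→8 c→13
  n8 'cabbb': c→9
  n9 'cabbbc': ·  [P1 ends]
  n10 'b': b→14 c→11
  n11 'bc': b→12
  n12 'bcb': ·  [P2 ends]
  n13 'cabbc': ·  [P3 ends]
  n14 'bb': a→15 c→18
  n15 'bba': c→16
  n16 'bbac': a→17
  n17 'bbaca': ·  [P4 ends]
  n18 'bbc': ·  [P5 ends]

Failure links (BFS by depth):
  n1('a'): parent n0 fail=0; on 'a' 0 → fail=0;  out ∅∪∅=∅
  n4('c'): parent n0 fail=0; on 'c' 0 → fail=0;  out ∅∪∅=∅
  n10('b'): parent n0 fail=0; on 'b' 0 → fail=0;  out ∅∪∅=∅
  n2('ac'): parent n1 fail=0; on 'c' 0 → fail=4;  out ∅∪∅=∅
  n5('ca'): parent n4 fail=0; on 'a' 0 → fail=1;  out ∅∪∅=∅
  n11('bc'): parent n10 fail=0; on 'c' 0 → fail=4;  out ∅∪∅=∅
  n14('bb'): parent n10 fail=0; on 'b' 0 → fail=10;  out ∅∪∅=∅
  n3('aca'): parent n2 fail=4; on 'a' 4 → fail=5;  out {0}∪∅={0}
  n6('cab'): parent n5 fail=1; on 'b' 1→0 → fail=10;  out ∅∪∅=∅
  n12('bcb'): parent n11 fail=4; on 'b' 4→0 → fail=10;  out {2}∪∅={2}
  n15('bba'): parent n14 fail=10; on 'a' 10→0 → fail=1;  out ∅∪∅=∅
  n18('bbc'): parent n14 fail=10; on 'c' 10 → fail=11;  out {5}∪∅={5}
  n7('cabb'): parent n6 fail=10; on 'b' 10 → fail=14;  out ∅∪∅=∅
  n16('bbac'): parent n15 fail=1; on 'c' 1 → fail=2;  out ∅∪∅=∅
  n8('cabbb'): parent n7 fail=14; on 'b' 14→10 → fail=14;  out ∅∪∅=∅
  n13('cabbc'): parent n7 fail=14; on 'c' 14 → fail=18;  out {3}∪{5}={3,5}
  n17('bbaca'): parent n16 fail=2; on 'a' 2 → fail=3;  out {4}∪{0}={0,4}
  n9('cabbbc'): parent n8 fail=14; on 'c' 14 → fail=18;  out {1}∪{5}={1,5}

Scan:
pos 0 'a': at 1
pos 1 'b': at 10 (fail-walked)
pos 2 'c': at 11
pos 3 'b': at 12  → match P2@[1:3]
pos 4 'b': at 14 (fail-walked)
pos 5 'a': at 15
pos 6 'c': at 16
pos 7 'a': at 17  → match P0@[5:7],P4@[3:7]
pos 8 'c': at 2 (fail-walked)
pos 9 'a': at 3  → match P0@[7:9]
pos 10 'a': at 1 (fail-walked)
pos 11 'c': at 2
pos 12 'a': at 3  → match P0@[10:12]
pos 13 'b': at 6 (fail-walked)
pos 14 'b': at 7
pos 15 'c': at 13  → match P3@[11:15],P5@[13:15]
pos 16 'a': at 5 (fail-walked)
pos 17 'c': at 2 (fail-walked)
pos 18 'c': at 4 (fail-walked)
pos 19 'a': at 5
pos 20 'b': at 6
pos 21 'b': at 7
pos 22 'c': at 13  → match P3@[18:22],P5@[20:22]
pos 23 'b': at 12 (fail-walked)  → match P2@[21:23]
pos 24 'b': at 14 (fail-walked)
pos 25 'a': at 15
pos 26 'c': at 16
pos 27 'a': at 17  → match P0@[25:27],P4@[23:27]
pos 28 'c': at 2 (fail-walked)
pos 29 'a': at 3  → match P0@[27:29]
pos 30 'b': at 6 (fail-walked)
pos 31 'b': at 7
pos 32 'c': at 13  → match P3@[28:32],P5@[30:32]
pos 33 'c': at 4 (fail-walked)
pos 34 'a': at 5
pos 35 'b': at 6
pos 36 'b': at 7
pos 37 'b': at 8
pos 38 'c': at 9  → match P1@[33:38],P5@[36:38]
pos 39 'c': at 4 (fail-walked)
pos 40 'b': at 10 (fail-walked)
pos 41 'b': at 14
pos 42 'c': at 18  → match P5@[40:42]
pos 43 'b': at 12 (fail-walked)  → match P2@[41:43]
pos 44 'c': at 11 (fail-walked)
pos 45 'b': at 12  → match P2@[43:45]
pos 46 'a': at 1 (fail-walked)
pos 47 'b': at 10 (fail-walked)
pos 48 'b': at 14
pos 49 'c': at 18  → match P5@[47:49]
pos 50 'a': at 5 (fail-walked)
pos 51 'b': at 6
pos 52 'c': at 11 (fail-walked)
pos 53 'c': at 4 (fail-walked)
pos 54 'c': at 4 (fail-walked)
pos 55 'b': at 10 (fail-walked)
pos 56 'b': at 14
pos 57 'c': at 18  → match P5@[55:57]
pos 58 'b': at 12 (fail-walked)  → match P2@[56:58]
pos 59 'c': at 11 (fail-walked)
pos 60 'b': at 12  → match P2@[58:60]
pos 61 'a': at 1 (fail-walked)
pos 62 'a': at 1 (fail-walked)
pos 63 'b': at 10 (fail-walked)
pos 64 'b': at 14
pos 65 'a': at 15
pos 66 'c': at 16
pos 67 'a': at 17  → match P0@[65:67],P4@[63:67]
pos 68 'c': at 2 (fail-walked)
pos 69 'b': at 10 (fail-walked)
pos 70 'c': at 11
pos 71 'b': at 12  → match P2@[69:71]
pos 72 'b': at 14 (fail-walked)
pos 73 'c': at 18  → match P5@[71:73]
pos 74 'b': at 12 (fail-walked)  → match P2@[72:74]
pos 75 'b': at 14 (fail-walked)
pos 76 'c': at 18  → match P5@[74:76]
pos 77 'b': at 12 (fail-walked)  → match P2@[75:77]

Result: [[3,2],[7,0],[7,4],[9,0],[12,0],[15,3],[15,5],[22,3],[22,5],[23,2],[27,0],[27,4],[29,0],[32,3],[32,5],[38,1],[38,5],[42,5],[43,2],[45,2],[49,5],[57,5],[58,2],[60,2],[67,0],[67,4],[71,2],[73,5],[74,2],[76,5],[77,2]]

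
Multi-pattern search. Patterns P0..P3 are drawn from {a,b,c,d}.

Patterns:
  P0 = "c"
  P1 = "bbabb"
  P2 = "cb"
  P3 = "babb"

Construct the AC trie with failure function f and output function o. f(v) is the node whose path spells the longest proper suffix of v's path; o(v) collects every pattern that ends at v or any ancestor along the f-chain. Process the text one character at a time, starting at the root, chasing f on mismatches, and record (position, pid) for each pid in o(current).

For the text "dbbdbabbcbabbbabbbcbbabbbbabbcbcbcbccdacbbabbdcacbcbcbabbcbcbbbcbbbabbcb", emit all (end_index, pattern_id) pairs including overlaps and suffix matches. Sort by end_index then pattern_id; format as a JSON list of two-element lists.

Construct AC machine:
Trie (insert patterns):
  n0 'ε': b→2 c→1
  n1 'c': b→7  ←P0
  n2 'b': a→8 b→3
  n3 'bb': a→4
  n4 'bba': b→5
  n5 'bbab': b→6
  n6 'bbabb': ·  ←P1
  n7 'cb': ·  ←P2
  n8 'ba': b→9
  n9 'bab': b→10
  n10 'babb': ·  ←P3

BFS fail/out derivation:
  fail(1) 'c': from fail(0)=0 chase 'c': 0 ⇒ 0;  out={0}∪out(0)={0}
  fail(2) 'b': from fail(0)=0 chase 'b': 0 ⇒ 0;  out=∅∪out(0)=∅
  fail(3) 'bb': from fail(2)=0 chase 'b': 0 ⇒ 2;  out=∅∪out(2)=∅
  fail(7) 'cb': from fail(1)=0 chase 'b': 0 ⇒ 2;  out={2}∪out(2)={2}
  fail(8) 'ba': from fail(2)=0 chase 'a': 0 ⇒ 0;  out=∅∪out(0)=∅
  fail(4) 'bba': from fail(3)=2 chase 'a': 2 ⇒ 8;  out=∅∪out(8)=∅
  fail(9) 'bab': from fail(8)=0 chase 'b': 0 ⇒ 2;  out=∅∪out(2)=∅
  fail(5) 'bbab': from fail(4)=8 chase 'b': 8 ⇒ 9;  out=∅∪out(9)=∅
  fail(10) 'babb': from fail(9)=2 chase 'b': 2 ⇒ 3;  out={3}∪out(3)={3}
  fail(6) 'bbabb': from fail(5)=9 chase 'b': 9 ⇒ 10;  out={1}∪out(10)={1,3}

Text stream:
pos 0 'd': at 0
pos 1 'b': at 2
pos 2 'b': at 3
pos 3 'd': at 0 (fail-walked)
pos 4 'b': at 2
pos 5 'a': at 8
pos 6 'b': at 9
pos 7 'b': at 10  emit P3@[4:7]
pos 8 'c': at 1 (fail-walked)  emit P0@[8:8]
pos 9 'b': at 7  emit P2@[8:9]
pos 10 'a': at 8 (fail-walked)
pos 11 'b': at 9
pos 12 'b': at 10  emit P3@[9:12]
pos 13 'b': at 3 (fail-walked)
pos 14 'a': at 4
pos 15 'b': at 5
pos 16 'b': at 6  emit P1@[12:16],P3@[13:16]
pos 17 'b': at 3 (fail-walked)
pos 18 'c': at 1 (fail-walked)  emit P0@[18:18]
pos 19 'b': at 7  emit P2@[18:19]
pos 20 'b': at 3 (fail-walked)
pos 21 'a': at 4
pos 22 'b': at 5
pos 23 'b': at 6  emit P1@[19:23],P3@[20:23]
pos 24 'b': at 3 (fail-walked)
pos 25 'b': at 3 (fail-walked)
pos 26 'a': at 4
pos 27 'b': at 5
pos 28 'b': at 6  emit P1@[24:28],P3@[25:28]
pos 29 'c': at 1 (fail-walked)  emit P0@[29:29]
pos 30 'b': at 7  emit P2@[29:30]
pos 31 'c': at 1 (fail-walked)  emit P0@[31:31]
pos 32 'b': at 7  emit P2@[31:32]
pos 33 'c': at 1 (fail-walked)  emit P0@[33:33]
pos 34 'b': at 7  emit P2@[33:34]
pos 35 'c': at 1 (fail-walked)  emit P0@[35:35]
pos 36 'c': at 1 (fail-walked)  emit P0@[36:36]
pos 37 'd': at 0 (fail-walked)
pos 38 'a': at 0
pos 39 'c': at 1  emit P0@[39:39]
pos 40 'b': at 7  emit P2@[39:40]
pos 41 'b': at 3 (fail-walked)
pos 42 'a': at 4
pos 43 'b': at 5
pos 44 'b': at 6  emit P1@[40:44],P3@[41:44]
pos 45 'd': at 0 (fail-walked)
pos 46 'c': at 1  emit P0@[46:46]
pos 47 'a': at 0 (fail-walked)
pos 48 'c': at 1  emit P0@[48:48]
pos 49 'b': at 7  emit P2@[48:49]
pos 50 'c': at 1 (fail-walked)  emit P0@[50:50]
pos 51 'b': at 7  emit P2@[50:51]
pos 52 'c': at 1 (fail-walked)  emit P0@[52:52]
pos 53 'b': at 7  emit P2@[52:53]
pos 54 'a': at 8 (fail-walked)
pos 55 'b': at 9
pos 56 'b': at 10  emit P3@[53:56]
pos 57 'c': at 1 (fail-walked)  emit P0@[57:57]
pos 58 'b': at 7  emit P2@[57:58]
pos 59 'c': at 1 (fail-walked)  emit P0@[59:59]
pos 60 'b': at 7  emit P2@[59:60]
pos 61 'b': at 3 (fail-walked)
pos 62 'b': at 3 (fail-walked)
pos 63 'c': at 1 (fail-walked)  emit P0@[63:63]
pos 64 'b': at 7  emit P2@[63:64]
pos 65 'b': at 3 (fail-walked)
pos 66 'b': at 3 (fail-walked)
pos 67 'a': at 4
pos 68 'b': at 5
pos 69 'b': at 6  emit P1@[65:69],P3@[66:69]
pos 70 'c': at 1 (fail-walked)  emit P0@[70:70]
pos 71 'b': at 7  emit P2@[70:71]

All matches (sorted): [[7,3],[8,0],[9,2],[12,3],[16,1],[16,3],[18,0],[19,2],[23,1],[23,3],[28,1],[28,3],[29,0],[30,2],[31,0],[32,2],[33,0],[34,2],[35,0],[36,0],[39,0],[40,2],[44,1],[44,3],[46,0],[48,0],[49,2],[50,0],[51,2],[52,0],[53,2],[56,3],[57,0],[58,2],[59,0],[60,2],[63,0],[64,2],[69,1],[69,3],[70,0],[71,2]]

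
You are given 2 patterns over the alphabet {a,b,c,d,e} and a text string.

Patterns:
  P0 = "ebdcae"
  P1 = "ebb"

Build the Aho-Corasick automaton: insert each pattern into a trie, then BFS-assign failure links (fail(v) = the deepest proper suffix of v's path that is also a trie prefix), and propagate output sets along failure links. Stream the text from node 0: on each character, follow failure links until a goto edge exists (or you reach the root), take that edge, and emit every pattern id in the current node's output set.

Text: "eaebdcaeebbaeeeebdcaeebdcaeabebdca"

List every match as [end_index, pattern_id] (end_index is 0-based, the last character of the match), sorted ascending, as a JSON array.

Construct AC machine:
Trie nodes:
  n0 'ε': e→1
  n1 'e': b→2
  n2 'eb': b→7 d→3
  n3 'ebd': c→4
  n4 'ebdc': a→5
  n5 'ebdca': e→6
  n6 'ebdcae': ·  [P0 ends]
  n7 'ebb': ·  [P1 ends]

Failure links (BFS by depth):
  fail(1) 'e': from fail(0)=0 chase 'e': 0 ⇒ 0;  out=∅∪out(0)=∅
  fail(2) 'eb': from fail(1)=0 chase 'b': 0 ⇒ 0;  out=∅∪out(0)=∅
  fail(3) 'ebd': from fail(2)=0 chase 'd': 0 ⇒ 0;  out=∅∪out(0)=∅
  fail(7) 'ebb': from fail(2)=0 chase 'b': 0 ⇒ 0;  out={1}∪out(0)={1}
  fail(4) 'ebdc': from fail(3)=0 chase 'c': 0 ⇒ 0;  out=∅∪out(0)=∅
  fail(5) 'ebdca': from fail(4)=0 chase 'a': 0 ⇒ 0;  out=∅∪out(0)=∅
  fail(6) 'ebdcae': from fail(5)=0 chase 'e': 0 ⇒ 1;  out={0}∪out(1)={0}

Scan:
pos 0 'e': at 1
pos 1 'a': at 0 (via fail)
pos 2 'e': at 1
pos 3 'b': at 2
pos 4 'd': at 3
pos 5 'c': at 4
pos 6 'a': at 5
pos 7 'e': at 6  emit P0@[2:7]
pos 8 'e': at 1 (via fail)
pos 9 'b': at 2
pos 10 'b': at 7  emit P1@[8:10]
pos 11 'a': at 0 (via fail)
pos 12 'e': at 1
pos 13 'e': at 1 (via fail)
pos 14 'e': at 1 (via fail)
pos 15 'e': at 1 (via fail)
pos 16 'b': at 2
pos 17 'd': at 3
pos 18 'c': at 4
pos 19 'a': at 5
pos 20 'e': at 6  emit P0@[15:20]
pos 21 'e': at 1 (via fail)
pos 22 'b': at 2
pos 23 'd': at 3
pos 24 'c': at 4
pos 25 'a': at 5
pos 26 'e': at 6  emit P0@[21:26]
pos 27 'a': at 0 (via fail)
pos 28 'b': at 0
pos 29 'e': at 1
pos 30 'b': at 2
pos 31 'd': at 3
pos 32 'c': at 4
pos 33 'a': at 5

Result: [[7,0],[10,1],[20,0],[26,0]]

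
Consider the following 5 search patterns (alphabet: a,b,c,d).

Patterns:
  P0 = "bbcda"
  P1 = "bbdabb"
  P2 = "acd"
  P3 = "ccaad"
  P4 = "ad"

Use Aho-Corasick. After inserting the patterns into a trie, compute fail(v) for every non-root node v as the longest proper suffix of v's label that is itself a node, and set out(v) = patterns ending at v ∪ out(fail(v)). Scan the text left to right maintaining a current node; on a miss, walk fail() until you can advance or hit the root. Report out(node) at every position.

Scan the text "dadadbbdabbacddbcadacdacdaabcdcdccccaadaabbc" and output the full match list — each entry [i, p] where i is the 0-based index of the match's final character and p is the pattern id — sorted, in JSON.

Construct AC machine:
Trie (insert patterns):
  n0 'ε': a→10 b→1 c→13
  n1 'b': b→2
  n2 'bb': c→3 d→6
  n3 'bbc': d→4
  n4 'bbcd': a→5
  n5 'bbcda': ·  ←P0
  n6 'bbd': a→7
  n7 'bbda': b→8
  n8 'bbdab': b→9
  n9 'bbdabb': ·  ←P1
  n10 'a': c→11 d→18
  n11 'ac': d→12
  n12 'acd': ·  ←P2
  n13 'c': c→14
  n14 'cc': a→15
  n15 'cca': a→16
  n16 'ccaa': d→17
  n17 'ccaad': ·  ←P3
  n18 'ad': ·  ←P4

Failure links (BFS by depth):
  n1('b'): parent n0 fail=0; on 'b' 0 → fail=0;  out ∅∪∅=∅
  n10('a'): parent n0 fail=0; on 'a' 0 → fail=0;  out ∅∪∅=∅
  n13('c'): parent n0 fail=0; on 'c' 0 → fail=0;  out ∅∪∅=∅
  n2('bb'): parent n1 fail=0; on 'b' 0 → fail=1;  out ∅∪∅=∅
  n11('ac'): parent n10 fail=0; on 'c' 0 → fail=13;  out ∅∪∅=∅
  n14('cc'): parent n13 fail=0; on 'c' 0 → fail=13;  out ∅∪∅=∅
  n18('ad'): parent n10 fail=0; on 'd' 0 → fail=0;  out {4}∪∅={4}
  n3('bbc'): parent n2 fail=1; on 'c' 1→0 → fail=13;  out ∅∪∅=∅
  n6('bbd'): parent n2 fail=1; on 'd' 1→0 → fail=0;  out ∅∪∅=∅
  n12('acd'): parent n11 fail=13; on 'd' 13→0 → fail=0;  out {2}∪∅={2}
  n15('cca'): parent n14 fail=13; on 'a' 13→0 → fail=10;  out ∅∪∅=∅
  n4('bbcd'): parent n3 fail=13; on 'd' 13→0 → fail=0;  out ∅∪∅=∅
  n7('bbda'): parent n6 fail=0; on 'a' 0 → fail=10;  out ∅∪∅=∅
  n16('ccaa'): parent n15 fail=10; on 'a' 10→0 → fail=10;  out ∅∪∅=∅
  n5('bbcda'): parent n4 fail=0; on 'a' 0 → fail=10;  out {0}∪∅={0}
  n8('bbdab'): parent n7 fail=10; on 'b' 10→0 → fail=1;  out ∅∪∅=∅
  n17('ccaad'): parent n16 fail=10; on 'd' 10 → fail=18;  out {3}∪{4}={3,4}
  n9('bbdabb'): parent n8 fail=1; on 'b' 1 → fail=2;  out {1}∪∅={1}

Scan:
i=0 'd': node 0→0
i=1 'a': node 0→10
i=2 'd': node 10→18  ** P4@[1:2]
i=3 'a': node 18→10 (via fail)
i=4 'd': node 10→18  ** P4@[3:4]
i=5 'b': node 18→1 (via fail)
i=6 'b': node 1→2
i=7 'd': node 2→6
i=8 'a': node 6→7
i=9 'b': node 7→8
i=10 'b': node 8→9  ** P1@[5:10]
i=11 'a': node 9→10 (via fail)
i=12 'c': node 10→11
i=13 'd': node 11→12  ** P2@[11:13]
i=14 'd': node 12→0 (via fail)
i=15 'b': node 0→1
i=16 'c': node 1→13 (via fail)
i=17 'a': node 13→10 (via fail)
i=18 'd': node 10→18  ** P4@[17:18]
i=19 'a': node 18→10 (via fail)
i=20 'c': node 10→11
i=21 'd': node 11→12  ** P2@[19:21]
i=22 'a': node 12→10 (via fail)
i=23 'c': node 10→11
i=24 'd': node 11→12  ** P2@[22:24]
i=25 'a': node 12→10 (via fail)
i=26 'a': node 10→10 (via fail)
i=27 'b': node 10→1 (via fail)
i=28 'c': node 1→13 (via fail)
i=29 'd': node 13→0 (via fail)
i=30 'c': node 0→13
i=31 'd': node 13→0 (via fail)
i=32 'c': node 0→13
i=33 'c': node 13→14
i=34 'c': node 14→14 (via fail)
i=35 'c': node 14→14 (via fail)
i=36 'a': node 14→15
i=37 'a': node 15→16
i=38 'd': node 16→17  ** P3@[34:38],P4@[37:38]
i=39 'a': node 17→10 (via fail)
i=40 'a': node 10→10 (via fail)
i=41 'b': node 10→1 (via fail)
i=42 'b': node 1→2
i=43 'c': node 2→3

Matches: [[2,4],[4,4],[10,1],[13,2],[18,4],[21,2],[24,2],[38,3],[38,4]]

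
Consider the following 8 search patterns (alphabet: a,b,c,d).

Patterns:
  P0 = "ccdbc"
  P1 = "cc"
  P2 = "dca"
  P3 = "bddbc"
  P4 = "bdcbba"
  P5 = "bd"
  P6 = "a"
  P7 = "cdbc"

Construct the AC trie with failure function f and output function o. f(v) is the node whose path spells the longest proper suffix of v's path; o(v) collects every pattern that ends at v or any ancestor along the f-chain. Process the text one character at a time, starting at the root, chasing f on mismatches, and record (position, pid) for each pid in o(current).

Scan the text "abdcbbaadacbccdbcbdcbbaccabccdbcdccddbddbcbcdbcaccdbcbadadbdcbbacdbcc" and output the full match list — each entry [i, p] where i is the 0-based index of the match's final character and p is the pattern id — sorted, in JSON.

Build automaton:
Trie nodes:
  n0 'ε': a→18 b→9 c→1 d→6
  n1 'c': c→2 d→19
  n2 'cc': d→3  ←P1
  n3 'ccd': b→4
  n4 'ccdb': c→5
  n5 'ccdbc': ·  ←P0
  n6 'd': c→7
  n7 'dc': a→8
  n8 'dca': ·  ←P2
  n9 'b': d→10
  n10 'bd': c→14 d→11  ←P5
  n11 'bdd': b→12
  n12 'bddb': c→13
  n13 'bddbc': ·  ←P3
  n14 'bdc': b→15
  n15 'bdcb': b→16
  n16 'bdcbb': a→17
  n17 'bdcbba': ·  ←P4
  n18 'a': ·  ←P6
  n19 'cd': b→20
  n20 'cdb': c→21
  n21 'cdbc': ·  ←P7

Failure links (BFS by depth):
  fail(1) 'c': from fail(0)=0 chase 'c': 0 ⇒ 0;  out=∅∪out(0)=∅
  fail(6) 'd': from fail(0)=0 chase 'd': 0 ⇒ 0;  out=∅∪out(0)=∅
  fail(9) 'b': from fail(0)=0 chase 'b': 0 ⇒ 0;  out=∅∪out(0)=∅
  fail(18) 'a': from fail(0)=0 chase 'a': 0 ⇒ 0;  out={6}∪out(0)={6}
  fail(2) 'cc': from fail(1)=0 chase 'c': 0 ⇒ 1;  out={1}∪out(1)={1}
  fail(7) 'dc': from fail(6)=0 chase 'c': 0 ⇒ 1;  out=∅∪out(1)=∅
  fail(10) 'bd': from fail(9)=0 chase 'd': 0 ⇒ 6;  out={5}∪out(6)={5}
  fail(19) 'cd': from fail(1)=0 chase 'd': 0 ⇒ 6;  out=∅∪out(6)=∅
  fail(3) 'ccd': from fail(2)=1 chase 'd': 1 ⇒ 19;  out=∅∪out(19)=∅
  fail(8) 'dca': from fail(7)=1 chase 'a': 1→0 ⇒ 18;  out={2}∪out(18)={2,6}
  fail(11) 'bdd': from fail(10)=6 chase 'd': 6→0 ⇒ 6;  out=∅∪out(6)=∅
  fail(14) 'bdc': from fail(10)=6 chase 'c': 6 ⇒ 7;  out=∅∪out(7)=∅
  fail(20) 'cdb': from fail(19)=6 chase 'b': 6→0 ⇒ 9;  out=∅∪out(9)=∅
  fail(4) 'ccdb': from fail(3)=19 chase 'b': 19 ⇒ 20;  out=∅∪out(20)=∅
  fail(12) 'bddb': from fail(11)=6 chase 'b': 6→0 ⇒ 9;  out=∅∪out(9)=∅
  fail(15) 'bdcb': from fail(14)=7 chase 'b': 7→1→0 ⇒ 9;  out=∅∪out(9)=∅
  fail(21) 'cdbc': from fail(20)=9 chase 'c': 9→0 ⇒ 1;  out={7}∪out(1)={7}
  fail(5) 'ccdbc': from fail(4)=20 chase 'c': 20 ⇒ 21;  out={0}∪out(21)={0,7}
  fail(13) 'bddbc': from fail(12)=9 chase 'c': 9→0 ⇒ 1;  out={3}∪out(1)={3}
  fail(16) 'bdcbb': from fail(15)=9 chase 'b': 9→0 ⇒ 9;  out=∅∪out(9)=∅
  fail(17) 'bdcbba': from fail(16)=9 chase 'a': 9→0 ⇒ 18;  out={4}∪out(18)={4,6}

Scan:
pos 0 'a': at 18  emit P6@[0:0]
pos 1 'b': at 9 ·f
pos 2 'd': at 10  emit P5@[1:2]
pos 3 'c': at 14
pos 4 'b': at 15
pos 5 'b': at 16
pos 6 'a': at 17  emit P4@[1:6],P6@[6:6]
pos 7 'a': at 18 ·f  emit P6@[7:7]
pos 8 'd': at 6 ·f
pos 9 'a': at 18 ·f  emit P6@[9:9]
pos 10 'c': at 1 ·f
pos 11 'b': at 9 ·f
pos 12 'c': at 1 ·f
pos 13 'c': at 2  emit P1@[12:13]
pos 14 'd': at 3
pos 15 'b': at 4
pos 16 'c': at 5  emit P0@[12:16],P7@[13:16]
pos 17 'b': at 9 ·f
pos 18 'd': at 10  emit P5@[17:18]
pos 19 'c': at 14
pos 20 'b': at 15
pos 21 'b': at 16
pos 22 'a': at 17  emit P4@[17:22],P6@[22:22]
pos 23 'c': at 1 ·f
pos 24 'c': at 2  emit P1@[23:24]
pos 25 'a': at 18 ·f  emit P6@[25:25]
pos 26 'b': at 9 ·f
pos 27 'c': at 1 ·f
pos 28 'c': at 2  emit P1@[27:28]
pos 29 'd': at 3
pos 30 'b': at 4
pos 31 'c': at 5  emit P0@[27:31],P7@[28:31]
pos 32 'd': at 19 ·f
pos 33 'c': at 7 ·f
pos 34 'c': at 2 ·f  emit P1@[33:34]
pos 35 'd': at 3
pos 36 'd': at 6 ·f
pos 37 'b': at 9 ·f
pos 38 'd': at 10  emit P5@[37:38]
pos 39 'd': at 11
pos 40 'b': at 12
pos 41 'c': at 13  emit P3@[37:41]
pos 42 'b': at 9 ·f
pos 43 'c': at 1 ·f
pos 44 'd': at 19
pos 45 'b': at 20
pos 46 'c': at 21  emit P7@[43:46]
pos 47 'a': at 18 ·f  emit P6@[47:47]
pos 48 'c': at 1 ·f
pos 49 'c': at 2  emit P1@[48:49]
pos 50 'd': at 3
pos 51 'b': at 4
pos 52 'c': at 5  emit P0@[48:52],P7@[49:52]
pos 53 'b': at 9 ·f
pos 54 'a': at 18 ·f  emit P6@[54:54]
pos 55 'd': at 6 ·f
pos 56 'a': at 18 ·f  emit P6@[56:56]
pos 57 'd': at 6 ·f
pos 58 'b': at 9 ·f
pos 59 'd': at 10  emit P5@[58:59]
pos 60 'c': at 14
pos 61 'b': at 15
pos 62 'b': at 16
pos 63 'a': at 17  emit P4@[58:63],P6@[63:63]
pos 64 'c': at 1 ·f
pos 65 'd': at 19
pos 66 'b': at 20
pos 67 'c': at 21  emit P7@[64:67]
pos 68 'c': at 2 ·f  emit P1@[67:68]

Matches: [[0,6],[2,5],[6,4],[6,6],[7,6],[9,6],[13,1],[16,0],[16,7],[18,5],[22,4],[22,6],[24,1],[25,6],[28,1],[31,0],[31,7],[34,1],[38,5],[41,3],[46,7],[47,6],[49,1],[52,0],[52,7],[54,6],[56,6],[59,5],[63,4],[63,6],[67,7],[68,1]]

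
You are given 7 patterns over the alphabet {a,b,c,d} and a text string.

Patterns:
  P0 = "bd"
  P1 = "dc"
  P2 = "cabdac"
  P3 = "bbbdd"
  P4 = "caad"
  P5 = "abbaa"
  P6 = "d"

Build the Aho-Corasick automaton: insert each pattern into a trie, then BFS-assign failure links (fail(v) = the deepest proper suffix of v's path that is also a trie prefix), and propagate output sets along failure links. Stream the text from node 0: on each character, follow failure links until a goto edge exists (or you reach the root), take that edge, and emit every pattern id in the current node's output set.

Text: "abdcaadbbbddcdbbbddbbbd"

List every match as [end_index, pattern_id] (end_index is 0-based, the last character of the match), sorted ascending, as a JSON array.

Build automaton:
Trie (insert patterns):
  0='ε' goto a→17 b→1 c→5 d→3
  1='b' goto b→11 d→2
  2='bd' goto ·  [P0 ends]
  3='d' goto c→4  [P6 ends]
  4='dc' goto ·  [P1 ends]
  5='c' goto a→6
  6='ca' goto a→15 b→7
  7='cab' goto d→8
  8='cabd' goto a→9
  9='cabda' goto c→10
  10='cabdac' goto ·  [P2 ends]
  11='bb' goto b→12
  12='bbb' goto d→13
  13='bbbd' goto d→14
  14='bbbdd' goto ·  [P3 ends]
  15='caa' goto d→16
  16='caad' goto ·  [P4 ends]
  17='a' goto b→18
  18='ab' goto b→19
  19='abb' goto a→20
  20='abba' goto a→21
  21='abbaa' goto ·  [P5 ends]

BFS fail/out derivation:
  fail(1) 'b': from fail(0)=0 chase 'b': 0 ⇒ 0;  out=∅∪out(0)=∅
  fail(3) 'd': from fail(0)=0 chase 'd': 0 ⇒ 0;  out={6}∪out(0)={6}
  fail(5) 'c': from fail(0)=0 chase 'c': 0 ⇒ 0;  out=∅∪out(0)=∅
  fail(17) 'a': from fail(0)=0 chase 'a': 0 ⇒ 0;  out=∅∪out(0)=∅
  fail(2) 'bd': from fail(1)=0 chase 'd': 0 ⇒ 3;  out={0}∪out(3)={0,6}
  fail(4) 'dc': from fail(3)=0 chase 'c': 0 ⇒ 5;  out={1}∪out(5)={1}
  fail(6) 'ca': from fail(5)=0 chase 'a': 0 ⇒ 17;  out=∅∪out(17)=∅
  fail(11) 'bb': from fail(1)=0 chase 'b': 0 ⇒ 1;  out=∅∪out(1)=∅
  fail(18) 'ab': from fail(17)=0 chase 'b': 0 ⇒ 1;  out=∅∪out(1)=∅
  fail(7) 'cab': from fail(6)=17 chase 'b': 17 ⇒ 18;  out=∅∪out(18)=∅
  fail(12) 'bbb': from fail(11)=1 chase 'b': 1 ⇒ 11;  out=∅∪out(11)=∅
  fail(15) 'caa': from fail(6)=17 chase 'a': 17→0 ⇒ 17;  out=∅∪out(17)=∅
  fail(19) 'abb': from fail(18)=1 chase 'b': 1 ⇒ 11;  out=∅∪out(11)=∅
  fail(8) 'cabd': from fail(7)=18 chase 'd': 18→1 ⇒ 2;  out=∅∪out(2)={0,6}
  fail(13) 'bbbd': from fail(12)=11 chase 'd': 11→1 ⇒ 2;  out=∅∪out(2)={0,6}
  fail(16) 'caad': from fail(15)=17 chase 'd': 17→0 ⇒ 3;  out={4}∪out(3)={4,6}
  fail(20) 'abba': from fail(19)=11 chase 'a': 11→1→0 ⇒ 17;  out=∅∪out(17)=∅
  fail(9) 'cabda': from fail(8)=2 chase 'a': 2→3→0 ⇒ 17;  out=∅∪out(17)=∅
  fail(14) 'bbbdd': from fail(13)=2 chase 'd': 2→3→0 ⇒ 3;  out={3}∪out(3)={3,6}
  fail(21) 'abbaa': from fail(20)=17 chase 'a': 17→0 ⇒ 17;  out={5}∪out(17)={5}
  fail(10) 'cabdac': from fail(9)=17 chase 'c': 17→0 ⇒ 5;  out={2}∪out(5)={2}

Scan:
i=0 'a': node 0→17
i=1 'b': node 17→18
i=2 'd': node 18→2 (via fail)  → match P0@[1:2],P6@[2:2]
i=3 'c': node 2→4 (via fail)  → match P1@[2:3]
i=4 'a': node 4→6 (via fail)
i=5 'a': node 6→15
i=6 'd': node 15→16  → match P4@[3:6],P6@[6:6]
i=7 'b': node 16→1 (via fail)
i=8 'b': node 1→11
i=9 'b': node 11→12
i=10 'd': node 12→13  → match P0@[9:10],P6@[10:10]
i=11 'd': node 13→14  → match P3@[7:11],P6@[11:11]
i=12 'c': node 14→4 (via fail)  → match P1@[11:12]
i=13 'd': node 4→3 (via fail)  → match P6@[13:13]
i=14 'b': node 3→1 (via fail)
i=15 'b': node 1→11
i=16 'b': node 11→12
i=17 'd': node 12→13  → match P0@[16:17],P6@[17:17]
i=18 'd': node 13→14  → match P3@[14:18],P6@[18:18]
i=19 'b': node 14→1 (via fail)
i=20 'b': node 1→11
i=21 'b': node 11→12
i=22 'd': node 12→13  → match P0@[21:22],P6@[22:22]

All matches (sorted): [[2,0],[2,6],[3,1],[6,4],[6,6],[10,0],[10,6],[11,3],[11,6],[12,1],[13,6],[17,0],[17,6],[18,3],[18,6],[22,0],[22,6]]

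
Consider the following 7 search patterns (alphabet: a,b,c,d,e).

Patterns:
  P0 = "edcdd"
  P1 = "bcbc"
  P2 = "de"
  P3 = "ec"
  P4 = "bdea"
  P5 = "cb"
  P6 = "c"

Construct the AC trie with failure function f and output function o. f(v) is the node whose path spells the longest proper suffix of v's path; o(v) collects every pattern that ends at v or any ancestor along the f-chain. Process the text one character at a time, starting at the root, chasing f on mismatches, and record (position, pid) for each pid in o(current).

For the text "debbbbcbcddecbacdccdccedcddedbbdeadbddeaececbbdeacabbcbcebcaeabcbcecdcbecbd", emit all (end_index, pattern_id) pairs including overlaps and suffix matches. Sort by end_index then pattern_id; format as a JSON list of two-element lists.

Build automaton:
Trie (insert patterns):
  0='ε' goto b→6 c→16 d→10 e→1
  1='e' goto c→12 d→2
  2='ed' goto c→3
  3='edc' goto d→4
  4='edcd' goto d→5
  5='edcdd' goto ·  ←P0
  6='b' goto c→7 d→13
  7='bc' goto b→8
  8='bcb' goto c→9
  9='bcbc' goto ·  ←P1
  10='d' goto e→11
  11='de' goto ·  ←P2
  12='ec' goto ·  ←P3
  13='bd' goto e→14
  14='bde' goto a→15
  15='bdea' goto ·  ←P4
  16='c' goto b→17  ←P6
  17='cb' goto ·  ←P5

BFS fail/out derivation:
  fail(1) 'e': from fail(0)=0 chase 'e': 0 ⇒ 0;  out=∅∪out(0)=∅
  fail(6) 'b': from fail(0)=0 chase 'b': 0 ⇒ 0;  out=∅∪out(0)=∅
  fail(10) 'd': from fail(0)=0 chase 'd': 0 ⇒ 0;  out=∅∪out(0)=∅
  fail(16) 'c': from fail(0)=0 chase 'c': 0 ⇒ 0;  out={6}∪out(0)={6}
  fail(2) 'ed': from fail(1)=0 chase 'd': 0 ⇒ 10;  out=∅∪out(10)=∅
  fail(7) 'bc': from fail(6)=0 chase 'c': 0 ⇒ 16;  out=∅∪out(16)={6}
  fail(11) 'de': from fail(10)=0 chase 'e': 0 ⇒ 1;  out={2}∪out(1)={2}
  fail(12) 'ec': from fail(1)=0 chase 'c': 0 ⇒ 16;  out={3}∪out(16)={3,6}
  fail(13) 'bd': from fail(6)=0 chase 'd': 0 ⇒ 10;  out=∅∪out(10)=∅
  fail(17) 'cb': from fail(16)=0 chase 'b': 0 ⇒ 6;  out={5}∪out(6)={5}
  fail(3) 'edc': from fail(2)=10 chase 'c': 10→0 ⇒ 16;  out=∅∪out(16)={6}
  fail(8) 'bcb': from fail(7)=16 chase 'b': 16 ⇒ 17;  out=∅∪out(17)={5}
  fail(14) 'bde': from fail(13)=10 chase 'e': 10 ⇒ 11;  out=∅∪out(11)={2}
  fail(4) 'edcd': from fail(3)=16 chase 'd': 16→0 ⇒ 10;  out=∅∪out(10)=∅
  fail(9) 'bcbc': from fail(8)=17 chase 'c': 17→6 ⇒ 7;  out={1}∪out(7)={1,6}
  fail(15) 'bdea': from fail(14)=11 chase 'a': 11→1→0 ⇒ 0;  out={4}∪out(0)={4}
  fail(5) 'edcdd': from fail(4)=10 chase 'd': 10→0 ⇒ 10;  out={0}∪out(10)={0}

Scan:
pos 0 'd': at 10
pos 1 'e': at 11  → match P2@[0:1]
pos 2 'b': at 6 ·f
pos 3 'b': at 6 ·f
pos 4 'b': at 6 ·f
pos 5 'b': at 6 ·f
pos 6 'c': at 7  → match P6@[6:6]
pos 7 'b': at 8  → match P5@[6:7]
pos 8 'c': at 9  → match P1@[5:8],P6@[8:8]
pos 9 'd': at 10 ·f
pos 10 'd': at 10 ·f
pos 11 'e': at 11  → match P2@[10:11]
pos 12 'c': at 12 ·f  → match P3@[11:12],P6@[12:12]
pos 13 'b': at 17 ·f  → match P5@[12:13]
pos 14 'a': at 0 ·f
pos 15 'c': at 16  → match P6@[15:15]
pos 16 'd': at 10 ·f
pos 17 'c': at 16 ·f  → match P6@[17:17]
pos 18 'c': at 16 ·f  → match P6@[18:18]
pos 19 'd': at 10 ·f
pos 20 'c': at 16 ·f  → match P6@[20:20]
pos 21 'c': at 16 ·f  → match P6@[21:21]
pos 22 'e': at 1 ·f
pos 23 'd': at 2
pos 24 'c': at 3  → match P6@[24:24]
pos 25 'd': at 4
pos 26 'd': at 5  → match P0@[22:26]
pos 27 'e': at 11 ·f  → match P2@[26:27]
pos 28 'd': at 2 ·f
pos 29 'b': at 6 ·f
pos 30 'b': at 6 ·f
pos 31 'd': at 13
pos 32 'e': at 14  → match P2@[31:32]
pos 33 'a': at 15  → match P4@[30:33]
pos 34 'd': at 10 ·f
pos 35 'b': at 6 ·f
pos 36 'd': at 13
pos 37 'd': at 10 ·f
pos 38 'e': at 11  → match P2@[37:38]
pos 39 'a': at 0 ·f
pos 40 'e': at 1
pos 41 'c': at 12  → match P3@[40:41],P6@[41:41]
pos 42 'e': at 1 ·f
pos 43 'c': at 12  → match P3@[42:43],P6@[43:43]
pos 44 'b': at 17 ·f  → match P5@[43:44]
pos 45 'b': at 6 ·f
pos 46 'd': at 13
pos 47 'e': at 14  → match P2@[46:47]
pos 48 'a': at 15  → match P4@[45:48]
pos 49 'c': at 16 ·f  → match P6@[49:49]
pos 50 'a': at 0 ·f
pos 51 'b': at 6
pos 52 'b': at 6 ·f
pos 53 'c': at 7  → match P6@[53:53]
pos 54 'b': at 8  → match P5@[53:54]
pos 55 'c': at 9  → match P1@[52:55],P6@[55:55]
pos 56 'e': at 1 ·f
pos 57 'b': at 6 ·f
pos 58 'c': at 7  → match P6@[58:58]
pos 59 'a': at 0 ·f
pos 60 'e': at 1
pos 61 'a': at 0 ·f
pos 62 'b': at 6
pos 63 'c': at 7  → match P6@[63:63]
pos 64 'b': at 8  → match P5@[63:64]
pos 65 'c': at 9  → match P1@[62:65],P6@[65:65]
pos 66 'e': at 1 ·f
pos 67 'c': at 12  → match P3@[66:67],P6@[67:67]
pos 68 'd': at 10 ·f
pos 69 'c': at 16 ·f  → match P6@[69:69]
pos 70 'b': at 17  → match P5@[69:70]
pos 71 'e': at 1 ·f
pos 72 'c': at 12  → match P3@[71:72],P6@[72:72]
pos 73 'b': at 17 ·f  → match P5@[72:73]
pos 74 'd': at 13 ·f

All matches (sorted): [[1,2],[6,6],[7,5],[8,1],[8,6],[11,2],[12,3],[12,6],[13,5],[15,6],[17,6],[18,6],[20,6],[21,6],[24,6],[26,0],[27,2],[32,2],[33,4],[38,2],[41,3],[41,6],[43,3],[43,6],[44,5],[47,2],[48,4],[49,6],[53,6],[54,5],[55,1],[55,6],[58,6],[63,6],[64,5],[65,1],[65,6],[67,3],[67,6],[69,6],[70,5],[72,3],[72,6],[73,5]]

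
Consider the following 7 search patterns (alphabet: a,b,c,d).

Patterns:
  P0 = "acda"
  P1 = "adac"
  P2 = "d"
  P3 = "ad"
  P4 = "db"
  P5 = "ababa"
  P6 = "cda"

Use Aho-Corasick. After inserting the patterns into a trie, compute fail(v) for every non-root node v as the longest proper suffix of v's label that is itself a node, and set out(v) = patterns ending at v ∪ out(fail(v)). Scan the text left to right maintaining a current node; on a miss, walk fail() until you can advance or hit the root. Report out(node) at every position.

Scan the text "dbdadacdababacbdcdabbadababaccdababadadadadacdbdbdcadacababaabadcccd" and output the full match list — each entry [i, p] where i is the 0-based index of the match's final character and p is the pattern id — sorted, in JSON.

Build automaton:
Trie nodes:
  0='ε' goto a→1 c→14 d→8
  1='a' goto b→10 c→2 d→5
  2='ac' goto d→3
  3='acd' goto a→4
  4='acda' goto ·  ←P0
  5='ad' goto a→6  ←P3
  6='ada' goto c→7
  7='adac' goto ·  ←P1
  8='d' goto b→9  ←P2
  9='db' goto ·  ←P4
  10='ab' goto a→11
  11='aba' goto b→12
  12='abab' goto a→13
  13='ababa' goto ·  ←P5
  14='c' goto d→15
  15='cd' goto a→16
  16='cda' goto ·  ←P6

BFS fail/out derivation:
  n1('a'): parent n0 fail=0; on 'a' 0 → fail=0;  out ∅∪∅=∅
  n8('d'): parent n0 fail=0; on 'd' 0 → fail=0;  out {2}∪∅={2}
  n14('c'): parent n0 fail=0; on 'c' 0 → fail=0;  out ∅∪∅=∅
  n2('ac'): parent n1 fail=0; on 'c' 0 → fail=14;  out ∅∪∅=∅
  n5('ad'): parent n1 fail=0; on 'd' 0 → fail=8;  out {3}∪{2}={2,3}
  n9('db'): parent n8 fail=0; on 'b' 0 → fail=0;  out {4}∪∅={4}
  n10('ab'): parent n1 fail=0; on 'b' 0 → fail=0;  out ∅∪∅=∅
  n15('cd'): parent n14 fail=0; on 'd' 0 → fail=8;  out ∅∪{2}={2}
  n3('acd'): parent n2 fail=14; on 'd' 14 → fail=15;  out ∅∪{2}={2}
  n6('ada'): parent n5 fail=8; on 'a' 8→0 → fail=1;  out ∅∪∅=∅
  n11('aba'): parent n10 fail=0; on 'a' 0 → fail=1;  out ∅∪∅=∅
  n16('cda'): parent n15 fail=8; on 'a' 8→0 → fail=1;  out {6}∪∅={6}
  n4('acda'): parent n3 fail=15; on 'a' 15 → fail=16;  out {0}∪{6}={0,6}
  n7('adac'): parent n6 fail=1; on 'c' 1 → fail=2;  out {1}∪∅={1}
  n12('abab'): parent n11 fail=1; on 'b' 1 → fail=10;  out ∅∪∅=∅
  n13('ababa'): parent n12 fail=10; on 'a' 10 → fail=11;  out {5}∪∅={5}

Scan:
i=0 'd': node 0→8  ** P2@[0:0]
i=1 'b': node 8→9  ** P4@[0:1]
i=2 'd': node 9→8 (fail-walked)  ** P2@[2:2]
i=3 'a': node 8→1 (fail-walked)
i=4 'd': node 1→5  ** P2@[4:4],P3@[3:4]
i=5 'a': node 5→6
i=6 'c': node 6→7  ** P1@[3:6]
i=7 'd': node 7→3 (fail-walked)  ** P2@[7:7]
i=8 'a': node 3→4  ** P0@[5:8],P6@[6:8]
i=9 'b': node 4→10 (fail-walked)
i=10 'a': node 10→11
i=11 'b': node 11→12
i=12 'a': node 12→13  ** P5@[8:12]
i=13 'c': node 13→2 (fail-walked)
i=14 'b': node 2→0 (fail-walked)
i=15 'd': node 0→8  ** P2@[15:15]
i=16 'c': node 8→14 (fail-walked)
i=17 'd': node 14→15  ** P2@[17:17]
i=18 'a': node 15→16  ** P6@[16:18]
i=19 'b': node 16→10 (fail-walked)
i=20 'b': node 10→0 (fail-walked)
i=21 'a': node 0→1
i=22 'd': node 1→5  ** P2@[22:22],P3@[21:22]
i=23 'a': node 5→6
i=24 'b': node 6→10 (fail-walked)
i=25 'a': node 10→11
i=26 'b': node 11→12
i=27 'a': node 12→13  ** P5@[23:27]
i=28 'c': node 13→2 (fail-walked)
i=29 'c': node 2→14 (fail-walked)
i=30 'd': node 14→15  ** P2@[30:30]
i=31 'a': node 15→16  ** P6@[29:31]
i=32 'b': node 16→10 (fail-walked)
i=33 'a': node 10→11
i=34 'b': node 11→12
i=35 'a': node 12→13  ** P5@[31:35]
i=36 'd': node 13→5 (fail-walked)  ** P2@[36:36],P3@[35:36]
i=37 'a': node 5→6
i=38 'd': node 6→5 (fail-walked)  ** P2@[38:38],P3@[37:38]
i=39 'a': node 5→6
i=40 'd': node 6→5 (fail-walked)  ** P2@[40:40],P3@[39:40]
i=41 'a': node 5→6
i=42 'd': node 6→5 (fail-walked)  ** P2@[42:42],P3@[41:42]
i=43 'a': node 5→6
i=44 'c': node 6→7  ** P1@[41:44]
i=45 'd': node 7→3 (fail-walked)  ** P2@[45:45]
i=46 'b': node 3→9 (fail-walked)  ** P4@[45:46]
i=47 'd': node 9→8 (fail-walked)  ** P2@[47:47]
i=48 'b': node 8→9  ** P4@[47:48]
i=49 'd': node 9→8 (fail-walked)  ** P2@[49:49]
i=50 'c': node 8→14 (fail-walked)
i=51 'a': node 14→1 (fail-walked)
i=52 'd': node 1→5  ** P2@[52:52],P3@[51:52]
i=53 'a': node 5→6
i=54 'c': node 6→7  ** P1@[51:54]
i=55 'a': node 7→1 (fail-walked)
i=56 'b': node 1→10
i=57 'a': node 10→11
i=58 'b': node 11→12
i=59 'a': node 12→13  ** P5@[55:59]
i=60 'a': node 13→1 (fail-walked)
i=61 'b': node 1→10
i=62 'a': node 10→11
i=63 'd': node 11→5 (fail-walked)  ** P2@[63:63],P3@[62:63]
i=64 'c': node 5→14 (fail-walked)
i=65 'c': node 14→14 (fail-walked)
i=66 'c': node 14→14 (fail-walked)
i=67 'd': node 14→15  ** P2@[67:67]

All matches (sorted): [[0,2],[1,4],[2,2],[4,2],[4,3],[6,1],[7,2],[8,0],[8,6],[12,5],[15,2],[17,2],[18,6],[22,2],[22,3],[27,5],[30,2],[31,6],[35,5],[36,2],[36,3],[38,2],[38,3],[40,2],[40,3],[42,2],[42,3],[44,1],[45,2],[46,4],[47,2],[48,4],[49,2],[52,2],[52,3],[54,1],[59,5],[63,2],[63,3],[67,2]]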